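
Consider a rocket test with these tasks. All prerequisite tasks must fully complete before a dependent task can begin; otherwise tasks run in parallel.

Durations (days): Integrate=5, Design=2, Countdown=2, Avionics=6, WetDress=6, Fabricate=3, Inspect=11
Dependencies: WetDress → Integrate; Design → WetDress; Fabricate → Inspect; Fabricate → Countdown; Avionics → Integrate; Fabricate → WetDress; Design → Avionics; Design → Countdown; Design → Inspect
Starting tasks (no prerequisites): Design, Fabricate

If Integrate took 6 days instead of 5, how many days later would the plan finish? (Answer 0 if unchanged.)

Critical path before the change: Fabricate→WetDress→Integrate = 3+6+5 = 14 giving 14 days.
Integrate lies on that path, so at 6 days the path becomes 15 days.
The critical path is still Fabricate→WetDress→Integrate; finish is now 15 days.
Change in finish: 15 − 14 = +1 days.

1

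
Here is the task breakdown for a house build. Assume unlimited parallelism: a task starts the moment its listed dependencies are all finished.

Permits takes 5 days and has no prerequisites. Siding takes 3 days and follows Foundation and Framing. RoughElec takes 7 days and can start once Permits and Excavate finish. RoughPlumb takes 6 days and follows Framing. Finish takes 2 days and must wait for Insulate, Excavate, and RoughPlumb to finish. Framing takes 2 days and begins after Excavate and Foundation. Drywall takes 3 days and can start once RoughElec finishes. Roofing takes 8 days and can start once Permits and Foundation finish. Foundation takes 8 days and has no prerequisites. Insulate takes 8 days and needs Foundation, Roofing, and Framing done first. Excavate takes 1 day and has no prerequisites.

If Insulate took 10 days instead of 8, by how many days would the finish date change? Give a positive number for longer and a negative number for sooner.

As given, the longest chain is Foundation→Roofing→Insulate→Finish = 8+8+8+2 = 26, so the finish is 26 days.
Insulate lies on that path, so at 10 days the path becomes 28 days.
The critical path is still Foundation→Roofing→Insulate→Finish; finish is now 28 days.
Change in finish: 28 − 26 = +2 days.

2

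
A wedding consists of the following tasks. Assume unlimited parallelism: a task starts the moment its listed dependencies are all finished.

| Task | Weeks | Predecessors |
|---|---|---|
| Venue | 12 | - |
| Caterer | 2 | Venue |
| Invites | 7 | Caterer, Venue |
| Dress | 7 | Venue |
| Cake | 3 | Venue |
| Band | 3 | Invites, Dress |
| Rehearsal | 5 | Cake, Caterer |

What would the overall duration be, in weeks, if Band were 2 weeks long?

23

Critical path before the change: Venue→Caterer→Invites→Band = 12+2+7+3 = 24 giving 24 weeks.
Band lies on that path, so at 2 weeks the path becomes 23 weeks.
No other chain overtakes it, so the finish is 23 weeks.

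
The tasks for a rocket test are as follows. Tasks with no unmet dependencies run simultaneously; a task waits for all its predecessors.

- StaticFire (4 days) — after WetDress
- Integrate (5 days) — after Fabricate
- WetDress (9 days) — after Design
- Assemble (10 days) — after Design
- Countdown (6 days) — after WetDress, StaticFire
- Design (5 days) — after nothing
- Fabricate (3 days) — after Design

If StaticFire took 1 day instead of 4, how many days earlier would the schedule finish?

Baseline: Design→WetDress→StaticFire→Countdown = 5+9+4+6 = 24 → 24 days.
Since StaticFire is critical, the -3 change carries straight to that chain (now 21 days).
That remains the longest chain; total 21 days.
Change in finish: 21 − 24 = -3 days.

3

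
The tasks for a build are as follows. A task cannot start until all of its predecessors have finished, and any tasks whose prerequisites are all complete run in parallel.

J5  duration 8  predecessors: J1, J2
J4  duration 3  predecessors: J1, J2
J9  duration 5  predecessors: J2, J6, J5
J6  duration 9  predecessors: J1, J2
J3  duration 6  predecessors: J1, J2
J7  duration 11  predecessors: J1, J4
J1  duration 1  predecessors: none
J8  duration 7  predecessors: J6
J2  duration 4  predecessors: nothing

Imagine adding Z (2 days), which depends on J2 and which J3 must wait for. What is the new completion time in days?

20

Originally the plan takes 20 days.
With Z inserted, J3 now waits for max(J1, J2, Z).
New critical path: J2→J6→J8 = 4+9+7 = 20 ⇒ 20 days.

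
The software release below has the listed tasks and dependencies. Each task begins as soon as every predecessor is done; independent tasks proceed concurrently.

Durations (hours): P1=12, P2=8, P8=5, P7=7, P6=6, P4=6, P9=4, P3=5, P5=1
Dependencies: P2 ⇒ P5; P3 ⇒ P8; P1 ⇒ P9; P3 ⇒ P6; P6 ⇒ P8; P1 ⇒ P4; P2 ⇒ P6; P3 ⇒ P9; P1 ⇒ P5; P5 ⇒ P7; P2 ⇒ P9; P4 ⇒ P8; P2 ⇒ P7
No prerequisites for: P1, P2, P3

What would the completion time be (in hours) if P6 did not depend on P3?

With the dependency in place, P1→P4→P8 = 12+6+5 = 23 sets the finish at 23 hours.
Dropping P3→P6 doesn't change P6's earliest start (8); another predecessor still binds.
After: P1→P4→P8 = 12+6+5 = 23 → 23 hours.

23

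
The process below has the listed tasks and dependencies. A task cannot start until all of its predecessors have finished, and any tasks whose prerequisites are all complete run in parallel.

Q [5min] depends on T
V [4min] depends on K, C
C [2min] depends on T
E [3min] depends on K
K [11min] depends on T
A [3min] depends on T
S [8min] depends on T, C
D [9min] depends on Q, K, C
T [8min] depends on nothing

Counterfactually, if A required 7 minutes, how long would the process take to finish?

The binding path is T→K→D = 8+11+9 = 28; finish at 28 minutes.
A is off the critical path — its longest chain is 11 minutes, giving 17 of slack.
No other chain overtakes it, so the finish is 28 minutes.

28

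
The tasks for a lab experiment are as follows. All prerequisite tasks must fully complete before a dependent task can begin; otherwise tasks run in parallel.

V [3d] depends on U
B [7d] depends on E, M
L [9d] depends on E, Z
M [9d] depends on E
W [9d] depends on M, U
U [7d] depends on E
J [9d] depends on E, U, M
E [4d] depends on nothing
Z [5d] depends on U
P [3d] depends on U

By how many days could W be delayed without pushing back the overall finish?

3

Critical path: E→U→Z→L = 4+7+5+9 = 25, so the finish is 25 days.
Longest path through W: 22 days (earliest finish 22, latest finish 25).
Slack of W = 16 − 13 = 3 days.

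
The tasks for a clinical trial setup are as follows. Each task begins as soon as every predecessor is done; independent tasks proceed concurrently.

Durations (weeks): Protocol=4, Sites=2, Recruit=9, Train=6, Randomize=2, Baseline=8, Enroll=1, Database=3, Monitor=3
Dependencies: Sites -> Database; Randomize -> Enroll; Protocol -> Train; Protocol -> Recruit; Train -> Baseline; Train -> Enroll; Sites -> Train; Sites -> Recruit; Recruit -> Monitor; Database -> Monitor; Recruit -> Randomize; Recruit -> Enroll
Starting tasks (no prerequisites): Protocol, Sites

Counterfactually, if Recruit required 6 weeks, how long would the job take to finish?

18

Critical path before the change: Protocol→Train→Baseline = 4+6+8 = 18 giving 18 weeks.
Recruit is off the critical path — its longest chain is 16 weeks, giving 2 of slack.
That remains the longest chain; total 18 weeks.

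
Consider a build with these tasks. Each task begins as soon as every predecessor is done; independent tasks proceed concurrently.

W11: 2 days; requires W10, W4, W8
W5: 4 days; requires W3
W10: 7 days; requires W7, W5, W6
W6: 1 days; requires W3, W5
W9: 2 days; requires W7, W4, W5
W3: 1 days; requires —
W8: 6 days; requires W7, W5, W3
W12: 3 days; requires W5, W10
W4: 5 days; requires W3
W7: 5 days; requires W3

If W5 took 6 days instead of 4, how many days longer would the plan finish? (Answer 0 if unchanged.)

2

The binding path is W3→W5→W6→W10→W12 = 1+4+1+7+3 = 16; finish at 16 days.
W5 is on the critical path; changing it to 6 makes that path 18 days.
The critical path is still W3→W5→W6→W10→W12; finish is now 18 days.
Change in finish: 18 − 16 = +2 days.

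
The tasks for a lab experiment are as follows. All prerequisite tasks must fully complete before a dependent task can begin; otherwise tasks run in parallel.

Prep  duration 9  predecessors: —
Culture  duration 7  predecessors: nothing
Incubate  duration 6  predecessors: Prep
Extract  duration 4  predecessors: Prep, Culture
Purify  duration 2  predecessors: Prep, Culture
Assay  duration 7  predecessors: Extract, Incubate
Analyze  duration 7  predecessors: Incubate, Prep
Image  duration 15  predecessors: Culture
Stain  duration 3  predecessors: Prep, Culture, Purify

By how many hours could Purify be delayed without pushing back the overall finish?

8

The longest chain is Prep→Incubate→Assay = 9+6+7 = 22; overall finish 22 hours.
The longest chain containing Purify totals 14 hours.
So Purify can slip 19 − 11 = 8 hours.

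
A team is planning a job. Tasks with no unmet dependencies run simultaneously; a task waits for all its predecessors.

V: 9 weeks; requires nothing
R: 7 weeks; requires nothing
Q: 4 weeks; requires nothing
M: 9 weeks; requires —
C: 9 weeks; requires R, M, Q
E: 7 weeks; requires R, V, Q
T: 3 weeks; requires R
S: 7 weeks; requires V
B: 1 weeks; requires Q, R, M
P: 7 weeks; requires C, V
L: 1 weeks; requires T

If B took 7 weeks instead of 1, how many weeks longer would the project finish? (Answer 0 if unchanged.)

Actual critical path: M→C→P = 9+9+7 = 25 ⇒ 25 weeks.
The longest path through B is only 10 weeks, so B has float 15.
The critical path is still M→C→P; finish is now 25 weeks.
Change in finish: 25 − 25 = +0 weeks.

0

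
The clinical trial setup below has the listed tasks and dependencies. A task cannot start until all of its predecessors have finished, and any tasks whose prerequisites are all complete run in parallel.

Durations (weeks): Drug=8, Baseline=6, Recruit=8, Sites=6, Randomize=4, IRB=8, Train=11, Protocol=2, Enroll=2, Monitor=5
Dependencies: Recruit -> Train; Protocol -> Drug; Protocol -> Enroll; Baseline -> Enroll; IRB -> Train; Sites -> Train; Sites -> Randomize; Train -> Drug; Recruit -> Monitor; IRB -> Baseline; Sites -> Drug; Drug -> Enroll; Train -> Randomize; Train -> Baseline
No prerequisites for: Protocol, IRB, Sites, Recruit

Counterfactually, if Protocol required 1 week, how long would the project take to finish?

Actual critical path: IRB→Train→Drug→Enroll = 8+11+8+2 = 29 ⇒ 29 weeks.
Protocol is off the critical path — its longest chain is 12 weeks, giving 17 of slack.
That remains the longest chain; total 29 weeks.

29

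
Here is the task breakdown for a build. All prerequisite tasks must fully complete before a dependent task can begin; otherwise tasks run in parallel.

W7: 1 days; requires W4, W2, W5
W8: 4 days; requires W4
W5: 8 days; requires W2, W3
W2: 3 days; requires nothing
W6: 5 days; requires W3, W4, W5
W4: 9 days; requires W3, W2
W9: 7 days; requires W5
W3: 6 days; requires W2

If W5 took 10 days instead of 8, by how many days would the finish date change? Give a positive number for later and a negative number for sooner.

2

As given, the longest chain is W2→W3→W5→W9 = 3+6+8+7 = 24, so the finish is 24 days.
W5 lies on that path, so at 10 days the path becomes 26 days.
The critical path is still W2→W3→W5→W9; finish is now 26 days.
Change in finish: 26 − 24 = +2 days.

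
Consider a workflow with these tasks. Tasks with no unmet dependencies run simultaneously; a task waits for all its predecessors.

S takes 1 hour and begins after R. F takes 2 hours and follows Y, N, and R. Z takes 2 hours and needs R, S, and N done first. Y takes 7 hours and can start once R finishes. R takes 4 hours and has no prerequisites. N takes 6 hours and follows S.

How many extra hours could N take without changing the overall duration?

0

Critical path: R→Y→F = 4+7+2 = 13, so the finish is 13 hours.
The longest chain containing N totals 13 hours.
So N can slip 11 − 11 = 0 hours.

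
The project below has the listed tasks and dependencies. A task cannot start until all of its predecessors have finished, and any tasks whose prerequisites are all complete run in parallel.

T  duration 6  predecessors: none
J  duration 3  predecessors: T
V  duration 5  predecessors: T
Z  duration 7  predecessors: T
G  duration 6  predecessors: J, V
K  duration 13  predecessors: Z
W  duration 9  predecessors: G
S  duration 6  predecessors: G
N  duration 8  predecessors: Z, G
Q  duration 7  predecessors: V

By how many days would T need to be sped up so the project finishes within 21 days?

Current finish: 26 days; target: 21.
T is on every critical path, so each day cut from T cuts the finish by one (this holds down to a finish of 21).
Need 26 − 21 = 5 days off T → T becomes 1 day, finish becomes 21.

5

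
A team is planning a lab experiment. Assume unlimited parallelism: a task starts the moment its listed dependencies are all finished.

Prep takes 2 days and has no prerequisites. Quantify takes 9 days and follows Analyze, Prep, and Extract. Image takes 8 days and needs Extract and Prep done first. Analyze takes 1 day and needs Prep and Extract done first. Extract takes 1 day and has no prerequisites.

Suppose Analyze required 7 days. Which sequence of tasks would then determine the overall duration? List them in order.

Prep, Analyze, Quantify

Critical path before the change: Prep→Analyze→Quantify = 2+1+9 = 12 giving 12 days.
Since Analyze is critical, the +6 change carries straight to that chain (now 18 days).
No other chain overtakes it, so the finish is 18 days.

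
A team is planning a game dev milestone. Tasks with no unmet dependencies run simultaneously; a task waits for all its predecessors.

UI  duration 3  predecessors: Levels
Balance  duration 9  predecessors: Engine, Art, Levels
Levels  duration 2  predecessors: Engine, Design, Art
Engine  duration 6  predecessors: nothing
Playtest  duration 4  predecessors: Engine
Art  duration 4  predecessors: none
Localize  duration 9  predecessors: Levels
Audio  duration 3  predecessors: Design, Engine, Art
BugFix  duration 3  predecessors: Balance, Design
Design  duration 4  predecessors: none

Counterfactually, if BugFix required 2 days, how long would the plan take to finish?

19

Actual critical path: Engine→Levels→Balance→BugFix = 6+2+9+3 = 20 ⇒ 20 days.
BugFix is on the critical path; changing it to 2 makes that path 19 days.
The critical path is still Engine→Levels→Balance→BugFix; finish is now 19 days.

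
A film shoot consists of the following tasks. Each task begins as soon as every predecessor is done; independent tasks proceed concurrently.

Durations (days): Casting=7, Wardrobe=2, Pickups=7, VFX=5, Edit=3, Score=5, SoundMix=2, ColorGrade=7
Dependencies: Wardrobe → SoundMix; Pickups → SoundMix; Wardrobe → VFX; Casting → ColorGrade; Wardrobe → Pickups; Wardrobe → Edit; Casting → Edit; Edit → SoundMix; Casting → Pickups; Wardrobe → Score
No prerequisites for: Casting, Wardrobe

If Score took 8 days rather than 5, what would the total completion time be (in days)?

16

Critical path before the change: Casting→Pickups→SoundMix = 7+7+2 = 16 giving 16 days.
Score is off the critical path — its longest chain is 7 days, giving 9 of slack.
That remains the longest chain; total 16 days.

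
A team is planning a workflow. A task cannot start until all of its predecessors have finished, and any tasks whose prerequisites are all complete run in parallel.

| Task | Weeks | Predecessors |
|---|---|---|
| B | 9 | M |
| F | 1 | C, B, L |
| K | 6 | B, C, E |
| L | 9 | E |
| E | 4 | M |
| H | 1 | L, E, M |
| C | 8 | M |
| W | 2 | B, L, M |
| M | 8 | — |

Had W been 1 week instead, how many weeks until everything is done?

Baseline: M→E→L→W = 8+4+9+2 = 23 → 23 weeks.
W is on the critical path; changing it to 1 makes that path 22 weeks.
The binding chain switches to M→B→K = 8+9+6 = 23; finish 23 weeks.

23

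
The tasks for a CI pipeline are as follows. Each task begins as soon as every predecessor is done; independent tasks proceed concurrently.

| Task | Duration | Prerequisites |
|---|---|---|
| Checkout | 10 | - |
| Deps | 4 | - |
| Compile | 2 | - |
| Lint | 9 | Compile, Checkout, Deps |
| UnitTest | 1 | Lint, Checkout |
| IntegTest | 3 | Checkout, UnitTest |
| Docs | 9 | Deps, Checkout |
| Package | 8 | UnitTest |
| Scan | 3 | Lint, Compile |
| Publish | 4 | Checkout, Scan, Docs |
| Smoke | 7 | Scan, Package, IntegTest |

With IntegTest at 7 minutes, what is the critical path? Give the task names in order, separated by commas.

Checkout, Lint, UnitTest, Package, Smoke

Critical path before the change: Checkout→Lint→UnitTest→Package→Smoke = 10+9+1+8+7 = 35 giving 35 minutes.
IntegTest has 5 minutes of float (longest path through it is 30).
The critical path is still Checkout→Lint→UnitTest→Package→Smoke; finish is now 35 minutes.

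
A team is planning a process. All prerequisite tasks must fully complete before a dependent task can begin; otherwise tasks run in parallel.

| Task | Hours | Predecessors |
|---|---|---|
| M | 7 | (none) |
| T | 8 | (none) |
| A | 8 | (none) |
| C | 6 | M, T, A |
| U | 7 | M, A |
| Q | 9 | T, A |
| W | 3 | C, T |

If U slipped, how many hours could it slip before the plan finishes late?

2

The longest chain is T→C→W = 8+6+3 = 17; overall finish 17 hours.
U finishes as early as 15 and must finish by 17.
Slack of U = 10 − 8 = 2 hours.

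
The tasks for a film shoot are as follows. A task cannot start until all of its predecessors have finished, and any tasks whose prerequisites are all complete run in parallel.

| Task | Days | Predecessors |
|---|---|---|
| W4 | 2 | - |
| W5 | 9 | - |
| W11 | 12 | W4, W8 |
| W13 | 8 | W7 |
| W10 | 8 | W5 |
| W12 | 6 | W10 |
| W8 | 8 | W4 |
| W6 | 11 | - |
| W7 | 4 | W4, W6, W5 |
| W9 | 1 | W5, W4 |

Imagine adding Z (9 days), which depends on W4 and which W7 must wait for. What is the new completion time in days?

23

Originally the plan takes 23 days.
With Z inserted, W7 now waits for max(W4, W6, W5, Z).
New critical path: W4→Z→W7→W13 = 2+9+4+8 = 23 ⇒ 23 days.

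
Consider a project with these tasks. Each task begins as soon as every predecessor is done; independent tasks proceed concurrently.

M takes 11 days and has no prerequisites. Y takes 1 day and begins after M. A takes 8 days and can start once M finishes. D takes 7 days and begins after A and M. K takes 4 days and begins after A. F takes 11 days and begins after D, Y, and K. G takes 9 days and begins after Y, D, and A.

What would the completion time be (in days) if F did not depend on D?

Original critical path: M→A→D→F = 11+8+7+11 = 37 ⇒ 37 days.
Without D→F, F's earliest start moves from 26 to 23.
The longest chain is now M→A→D→G = 11+8+7+9 = 35, so the schedule takes 35 days.

35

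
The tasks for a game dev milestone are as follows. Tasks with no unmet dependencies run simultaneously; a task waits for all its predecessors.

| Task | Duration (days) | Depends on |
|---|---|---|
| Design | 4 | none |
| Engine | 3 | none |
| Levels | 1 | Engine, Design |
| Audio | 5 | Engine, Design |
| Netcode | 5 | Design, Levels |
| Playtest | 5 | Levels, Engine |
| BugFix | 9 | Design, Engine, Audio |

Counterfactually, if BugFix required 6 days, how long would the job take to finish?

15

Baseline: Design→Audio→BugFix = 4+5+9 = 18 → 18 days.
BugFix lies on that path, so at 6 days the path becomes 15 days.
The critical path is still Design→Audio→BugFix; finish is now 15 days.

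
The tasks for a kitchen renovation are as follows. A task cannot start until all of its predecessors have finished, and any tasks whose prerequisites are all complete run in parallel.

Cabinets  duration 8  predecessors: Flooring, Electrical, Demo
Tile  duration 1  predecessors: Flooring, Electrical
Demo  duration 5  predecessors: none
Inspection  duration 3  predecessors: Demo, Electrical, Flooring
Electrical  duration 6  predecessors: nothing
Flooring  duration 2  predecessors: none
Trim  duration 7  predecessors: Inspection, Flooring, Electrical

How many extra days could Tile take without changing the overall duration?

Critical path: Electrical→Inspection→Trim = 6+3+7 = 16, so the finish is 16 days.
Longest path through Tile: 7 days (earliest finish 7, latest finish 16).
Slack of Tile = 15 − 6 = 9 days.

9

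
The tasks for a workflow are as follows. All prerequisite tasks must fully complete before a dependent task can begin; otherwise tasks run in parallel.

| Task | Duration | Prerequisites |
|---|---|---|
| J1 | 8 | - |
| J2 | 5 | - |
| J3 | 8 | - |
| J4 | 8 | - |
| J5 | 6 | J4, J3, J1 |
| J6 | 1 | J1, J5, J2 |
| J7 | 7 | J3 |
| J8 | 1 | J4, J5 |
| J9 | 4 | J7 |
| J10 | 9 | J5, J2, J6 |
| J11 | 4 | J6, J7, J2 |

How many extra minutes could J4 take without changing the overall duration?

J1→J5→J6→J10 = 8+6+1+9 = 24 sets the makespan at 24 minutes.
J4 finishes as early as 8 and must finish by 8.
Float = 24 − 24 = 0.

0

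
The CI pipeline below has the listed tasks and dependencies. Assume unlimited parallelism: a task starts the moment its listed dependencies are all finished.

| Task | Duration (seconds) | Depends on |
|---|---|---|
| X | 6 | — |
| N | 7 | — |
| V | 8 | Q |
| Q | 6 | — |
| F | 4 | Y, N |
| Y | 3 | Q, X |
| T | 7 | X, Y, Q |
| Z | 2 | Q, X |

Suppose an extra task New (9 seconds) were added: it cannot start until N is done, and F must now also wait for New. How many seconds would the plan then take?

Originally the plan takes 16 seconds.
With New inserted, F now waits for max(Y, N, New).
New critical path: N→New→F = 7+9+4 = 20 ⇒ 20 seconds.

20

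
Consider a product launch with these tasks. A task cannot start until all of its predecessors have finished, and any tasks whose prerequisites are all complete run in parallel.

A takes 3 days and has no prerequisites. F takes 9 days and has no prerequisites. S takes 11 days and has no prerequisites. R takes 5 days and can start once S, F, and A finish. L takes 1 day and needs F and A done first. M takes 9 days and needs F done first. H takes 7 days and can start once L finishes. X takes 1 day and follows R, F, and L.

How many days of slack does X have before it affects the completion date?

Critical path: F→M = 9+9 = 18, so the finish is 18 days.
Longest path through X: 17 days (earliest finish 17, latest finish 18).
Float = 18 − 17 = 1.

1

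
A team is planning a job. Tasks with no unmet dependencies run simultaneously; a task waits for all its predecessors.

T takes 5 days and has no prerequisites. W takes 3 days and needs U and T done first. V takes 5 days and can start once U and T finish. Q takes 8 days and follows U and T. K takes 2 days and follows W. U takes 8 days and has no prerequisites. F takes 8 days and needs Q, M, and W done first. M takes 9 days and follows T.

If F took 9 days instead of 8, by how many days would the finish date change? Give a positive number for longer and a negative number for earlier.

1

The binding path is U→Q→F = 8+8+8 = 24; finish at 24 days.
F lies on that path, so at 9 days the path becomes 25 days.
No other chain overtakes it, so the finish is 25 days.
Change in finish: 25 − 24 = +1 days.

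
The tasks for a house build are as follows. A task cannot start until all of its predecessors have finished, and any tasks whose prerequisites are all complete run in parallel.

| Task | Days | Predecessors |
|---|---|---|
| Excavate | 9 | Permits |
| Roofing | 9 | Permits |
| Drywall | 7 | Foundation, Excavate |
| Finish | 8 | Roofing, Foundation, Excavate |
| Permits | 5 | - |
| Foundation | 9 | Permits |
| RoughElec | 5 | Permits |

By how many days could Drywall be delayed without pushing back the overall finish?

Permits→Excavate→Finish = 5+9+8 = 22 sets the makespan at 22 days.
Drywall finishes as early as 21 and must finish by 22.
Float = 22 − 21 = 1.

1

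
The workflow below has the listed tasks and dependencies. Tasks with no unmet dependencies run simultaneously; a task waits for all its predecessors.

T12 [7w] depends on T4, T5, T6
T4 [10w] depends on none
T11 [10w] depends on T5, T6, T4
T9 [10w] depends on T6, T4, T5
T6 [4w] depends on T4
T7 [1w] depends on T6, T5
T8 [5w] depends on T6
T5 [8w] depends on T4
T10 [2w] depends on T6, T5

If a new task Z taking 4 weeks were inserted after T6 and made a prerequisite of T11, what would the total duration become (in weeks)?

Originally the workflow takes 28 weeks.
With Z inserted, T11 now waits for max(T5, T6, T4, Z).
New critical path: T4→T5→T9 = 10+8+10 = 28 ⇒ 28 weeks.

28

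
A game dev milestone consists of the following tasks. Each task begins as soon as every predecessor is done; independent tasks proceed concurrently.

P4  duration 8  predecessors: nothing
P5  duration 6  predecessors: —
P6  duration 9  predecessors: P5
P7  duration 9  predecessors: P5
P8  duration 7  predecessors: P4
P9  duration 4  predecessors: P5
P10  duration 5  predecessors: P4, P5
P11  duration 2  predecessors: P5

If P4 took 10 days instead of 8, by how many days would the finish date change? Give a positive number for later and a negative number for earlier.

Actual critical path: P4→P8 = 8+7 = 15 ⇒ 15 days.
Since P4 is critical, the +2 change carries straight to that chain (now 17 days).
No other chain overtakes it, so the finish is 17 days.
Change in finish: 17 − 15 = +2 days.

2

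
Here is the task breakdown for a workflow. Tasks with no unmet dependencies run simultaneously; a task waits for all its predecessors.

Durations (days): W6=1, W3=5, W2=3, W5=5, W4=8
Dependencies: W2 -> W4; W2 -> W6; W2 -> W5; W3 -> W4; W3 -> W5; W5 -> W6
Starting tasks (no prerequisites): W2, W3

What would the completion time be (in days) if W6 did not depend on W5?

13

With the dependency in place, W3→W4 = 5+8 = 13 sets the finish at 13 days.
Without W5→W6, W6's earliest start moves from 10 to 3.
After: W3→W4 = 5+8 = 13 → 13 days.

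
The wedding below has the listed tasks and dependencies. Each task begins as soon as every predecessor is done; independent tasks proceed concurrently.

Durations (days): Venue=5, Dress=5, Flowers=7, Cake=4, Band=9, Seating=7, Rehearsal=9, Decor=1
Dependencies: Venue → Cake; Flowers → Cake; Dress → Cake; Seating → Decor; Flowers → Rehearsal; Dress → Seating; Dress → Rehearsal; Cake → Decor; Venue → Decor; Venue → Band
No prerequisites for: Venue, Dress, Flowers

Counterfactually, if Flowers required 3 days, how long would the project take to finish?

Critical path before the change: Flowers→Rehearsal = 7+9 = 16 giving 16 days.
Since Flowers is critical, the -4 change carries straight to that chain (now 12 days).
Now Venue→Band = 5+9 = 14 is longest, so the finish becomes 14 days.

14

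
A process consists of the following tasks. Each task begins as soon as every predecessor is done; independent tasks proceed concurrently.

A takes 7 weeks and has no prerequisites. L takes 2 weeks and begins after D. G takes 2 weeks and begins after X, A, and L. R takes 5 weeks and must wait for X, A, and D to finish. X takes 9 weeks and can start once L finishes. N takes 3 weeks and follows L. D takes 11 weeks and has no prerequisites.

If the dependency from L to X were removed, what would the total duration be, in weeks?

Original critical path: D→L→X→R = 11+2+9+5 = 27 ⇒ 27 weeks.
Without L→X, X's earliest start moves from 13 to 0.
The longest chain is now D→L→N = 11+2+3 = 16, so the schedule takes 16 weeks.

16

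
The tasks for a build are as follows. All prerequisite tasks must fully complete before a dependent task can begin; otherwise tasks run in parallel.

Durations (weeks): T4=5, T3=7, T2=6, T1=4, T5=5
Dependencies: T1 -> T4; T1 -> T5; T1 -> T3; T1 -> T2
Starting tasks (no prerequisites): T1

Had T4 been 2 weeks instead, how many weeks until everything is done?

Actual critical path: T1→T3 = 4+7 = 11 ⇒ 11 weeks.
T4 is off the critical path — its longest chain is 9 weeks, giving 2 of slack.
The critical path is still T1→T3; finish is now 11 weeks.

11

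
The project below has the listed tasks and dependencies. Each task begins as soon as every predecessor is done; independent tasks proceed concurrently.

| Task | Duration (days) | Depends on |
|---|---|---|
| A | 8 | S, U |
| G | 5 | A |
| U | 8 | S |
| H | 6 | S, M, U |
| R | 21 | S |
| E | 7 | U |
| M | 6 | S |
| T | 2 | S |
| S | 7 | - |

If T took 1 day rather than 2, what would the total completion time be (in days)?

Actual critical path: S→R = 7+21 = 28 ⇒ 28 days.
T is off the critical path — its longest chain is 9 days, giving 19 of slack.
The critical path is still S→R; finish is now 28 days.

28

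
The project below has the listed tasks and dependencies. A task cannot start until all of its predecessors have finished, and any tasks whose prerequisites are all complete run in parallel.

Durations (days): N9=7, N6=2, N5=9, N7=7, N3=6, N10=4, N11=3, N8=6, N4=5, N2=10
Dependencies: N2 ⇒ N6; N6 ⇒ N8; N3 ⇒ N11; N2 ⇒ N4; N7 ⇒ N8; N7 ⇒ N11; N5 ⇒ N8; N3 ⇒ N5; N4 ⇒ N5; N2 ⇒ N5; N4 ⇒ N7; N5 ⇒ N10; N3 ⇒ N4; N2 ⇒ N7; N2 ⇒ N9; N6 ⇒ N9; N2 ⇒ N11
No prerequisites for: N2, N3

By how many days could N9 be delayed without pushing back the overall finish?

11

Critical path: N2→N4→N5→N8 = 10+5+9+6 = 30, so the finish is 30 days.
Longest path through N9: 19 days (earliest finish 19, latest finish 30).
So N9 can slip 30 − 19 = 11 days.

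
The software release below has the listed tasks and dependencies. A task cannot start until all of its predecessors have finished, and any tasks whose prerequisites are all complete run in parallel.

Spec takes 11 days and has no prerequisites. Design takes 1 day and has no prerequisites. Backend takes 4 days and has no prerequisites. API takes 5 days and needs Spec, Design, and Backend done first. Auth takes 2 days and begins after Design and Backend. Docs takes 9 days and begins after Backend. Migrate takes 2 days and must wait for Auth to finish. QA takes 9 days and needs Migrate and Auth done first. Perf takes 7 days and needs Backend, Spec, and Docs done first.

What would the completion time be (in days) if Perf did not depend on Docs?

With the dependency in place, Backend→Docs→Perf = 4+9+7 = 20 sets the finish at 20 days.
Without Docs→Perf, Perf's earliest start moves from 13 to 11.
New critical path: Spec→Perf = 11+7 = 18 ⇒ 18 days.

18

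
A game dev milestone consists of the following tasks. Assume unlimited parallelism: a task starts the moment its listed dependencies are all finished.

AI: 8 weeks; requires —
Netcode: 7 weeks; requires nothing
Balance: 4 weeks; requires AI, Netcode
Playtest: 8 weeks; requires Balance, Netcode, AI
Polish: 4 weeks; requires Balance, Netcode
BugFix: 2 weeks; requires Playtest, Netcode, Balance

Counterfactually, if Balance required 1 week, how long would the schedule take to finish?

Actual critical path: AI→Balance→Playtest→BugFix = 8+4+8+2 = 22 ⇒ 22 weeks.
Balance lies on that path, so at 1 week the path becomes 19 weeks.
No other chain overtakes it, so the finish is 19 weeks.

19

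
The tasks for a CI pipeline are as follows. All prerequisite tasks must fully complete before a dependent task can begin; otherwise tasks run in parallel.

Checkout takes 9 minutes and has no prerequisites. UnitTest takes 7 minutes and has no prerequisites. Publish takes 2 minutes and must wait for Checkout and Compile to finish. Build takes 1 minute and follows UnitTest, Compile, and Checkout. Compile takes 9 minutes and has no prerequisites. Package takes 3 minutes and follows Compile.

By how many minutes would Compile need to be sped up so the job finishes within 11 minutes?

1

Current finish: 12 minutes; target: 11.
Compile is on every critical path, so each minute cut from Compile cuts the finish by one (this holds down to a finish of 11).
Need 12 − 11 = 1 minute off Compile → Compile becomes 8 minutes, finish becomes 11.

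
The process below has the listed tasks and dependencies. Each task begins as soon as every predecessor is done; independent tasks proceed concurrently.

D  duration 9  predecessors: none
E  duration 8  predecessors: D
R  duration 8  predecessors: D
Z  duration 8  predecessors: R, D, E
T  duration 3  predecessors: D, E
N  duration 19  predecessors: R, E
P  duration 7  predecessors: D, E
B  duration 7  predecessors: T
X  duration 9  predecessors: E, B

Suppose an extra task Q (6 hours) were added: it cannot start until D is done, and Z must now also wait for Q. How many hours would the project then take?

Originally the project takes 36 hours.
With Q inserted, Z now waits for max(R, D, E, Q).
New critical path: D→E→T→B→X = 9+8+3+7+9 = 36 ⇒ 36 hours.

36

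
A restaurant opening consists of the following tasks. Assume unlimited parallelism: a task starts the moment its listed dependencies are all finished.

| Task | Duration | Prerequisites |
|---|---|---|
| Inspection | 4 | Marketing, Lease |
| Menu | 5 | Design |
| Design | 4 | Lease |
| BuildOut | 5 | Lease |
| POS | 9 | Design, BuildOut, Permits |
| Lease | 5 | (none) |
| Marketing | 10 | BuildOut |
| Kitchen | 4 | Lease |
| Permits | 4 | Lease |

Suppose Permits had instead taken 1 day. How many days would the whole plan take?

As given, the longest chain is Lease→BuildOut→Marketing→Inspection = 5+5+10+4 = 24, so the finish is 24 days.
Permits has 6 days of float (longest path through it is 18).
No other chain overtakes it, so the finish is 24 days.

24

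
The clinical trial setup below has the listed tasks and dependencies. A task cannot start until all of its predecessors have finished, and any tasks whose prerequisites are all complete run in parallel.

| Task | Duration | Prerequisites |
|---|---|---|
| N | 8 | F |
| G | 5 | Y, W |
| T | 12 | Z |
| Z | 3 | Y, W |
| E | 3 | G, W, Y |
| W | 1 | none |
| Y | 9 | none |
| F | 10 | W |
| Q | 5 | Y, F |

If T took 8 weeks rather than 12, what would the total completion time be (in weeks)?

The binding path is Y→Z→T = 9+3+12 = 24; finish at 24 weeks.
T is on the critical path; changing it to 8 makes that path 20 weeks.
No other chain overtakes it, so the finish is 20 weeks.

20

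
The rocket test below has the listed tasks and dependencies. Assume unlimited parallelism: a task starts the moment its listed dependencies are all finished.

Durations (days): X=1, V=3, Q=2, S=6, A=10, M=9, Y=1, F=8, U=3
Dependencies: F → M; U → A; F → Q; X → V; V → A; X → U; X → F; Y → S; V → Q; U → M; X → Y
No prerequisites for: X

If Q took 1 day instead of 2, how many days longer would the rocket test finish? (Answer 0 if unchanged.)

The binding path is X→F→M = 1+8+9 = 18; finish at 18 days.
Q has 7 days of float (longest path through it is 11).
No other chain overtakes it, so the finish is 18 days.
Change in finish: 18 − 18 = +0 days.

0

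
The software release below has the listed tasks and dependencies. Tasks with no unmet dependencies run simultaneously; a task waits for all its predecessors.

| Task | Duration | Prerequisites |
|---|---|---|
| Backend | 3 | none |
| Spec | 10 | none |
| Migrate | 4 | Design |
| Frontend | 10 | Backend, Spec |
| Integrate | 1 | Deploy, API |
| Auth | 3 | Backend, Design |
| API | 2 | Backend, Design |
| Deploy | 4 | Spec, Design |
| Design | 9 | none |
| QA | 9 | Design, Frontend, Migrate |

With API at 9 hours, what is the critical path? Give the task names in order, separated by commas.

Critical path before the change: Spec→Frontend→QA = 10+10+9 = 29 giving 29 hours.
The longest path through API is only 12 hours, so API has float 17.
No other chain overtakes it, so the finish is 29 hours.

Spec, Frontend, QA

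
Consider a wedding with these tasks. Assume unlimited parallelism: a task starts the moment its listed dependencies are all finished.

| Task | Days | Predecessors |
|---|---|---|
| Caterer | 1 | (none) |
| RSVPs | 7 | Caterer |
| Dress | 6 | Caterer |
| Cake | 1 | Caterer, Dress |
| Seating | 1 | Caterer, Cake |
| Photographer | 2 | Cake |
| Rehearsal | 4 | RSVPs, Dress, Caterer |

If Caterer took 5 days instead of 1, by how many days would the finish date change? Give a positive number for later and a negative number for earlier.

4

Actual critical path: Caterer→RSVPs→Rehearsal = 1+7+4 = 12 ⇒ 12 days.
Caterer is on the critical path; changing it to 5 makes that path 16 days.
The critical path is still Caterer→RSVPs→Rehearsal; finish is now 16 days.
Change in finish: 16 − 12 = +4 days.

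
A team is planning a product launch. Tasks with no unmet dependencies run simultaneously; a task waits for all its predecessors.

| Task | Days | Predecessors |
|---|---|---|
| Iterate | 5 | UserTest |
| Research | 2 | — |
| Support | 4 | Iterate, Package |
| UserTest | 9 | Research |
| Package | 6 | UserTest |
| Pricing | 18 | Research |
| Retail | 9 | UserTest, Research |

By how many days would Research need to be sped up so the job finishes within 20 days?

1

Current finish: 21 days; target: 20.
Research is on every critical path, so each day cut from Research cuts the finish by one (this holds down to a finish of 20).
Need 21 − 20 = 1 day off Research → Research becomes 1 day, finish becomes 20.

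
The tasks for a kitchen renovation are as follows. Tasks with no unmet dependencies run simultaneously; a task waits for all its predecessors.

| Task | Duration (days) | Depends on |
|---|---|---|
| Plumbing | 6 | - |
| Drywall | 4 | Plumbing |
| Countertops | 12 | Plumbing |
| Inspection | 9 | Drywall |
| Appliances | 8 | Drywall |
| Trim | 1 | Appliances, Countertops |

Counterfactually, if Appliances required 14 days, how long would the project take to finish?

25

Actual critical path: Plumbing→Drywall→Appliances→Trim = 6+4+8+1 = 19 ⇒ 19 days.
Since Appliances is critical, the +6 change carries straight to that chain (now 25 days).
No other chain overtakes it, so the finish is 25 days.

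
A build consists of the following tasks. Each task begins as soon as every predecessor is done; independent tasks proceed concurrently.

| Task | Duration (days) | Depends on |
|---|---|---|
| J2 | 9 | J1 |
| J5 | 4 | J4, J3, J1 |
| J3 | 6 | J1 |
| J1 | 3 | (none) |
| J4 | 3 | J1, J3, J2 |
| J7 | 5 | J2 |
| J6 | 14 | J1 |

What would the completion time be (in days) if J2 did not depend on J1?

Before: longest chain J1→J2→J4→J5 = 3+9+3+4 = 19, finish 19.
Without J1→J2, J2's earliest start moves from 3 to 0.
The longest chain is now J1→J6 = 3+14 = 17, so the build takes 17 days.

17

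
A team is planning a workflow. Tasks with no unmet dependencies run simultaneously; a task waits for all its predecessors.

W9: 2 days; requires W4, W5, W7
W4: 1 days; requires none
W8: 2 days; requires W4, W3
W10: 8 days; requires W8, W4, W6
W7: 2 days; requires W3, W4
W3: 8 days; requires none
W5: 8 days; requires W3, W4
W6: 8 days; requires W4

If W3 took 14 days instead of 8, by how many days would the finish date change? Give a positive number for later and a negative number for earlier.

6

As given, the longest chain is W3→W5→W9 = 8+8+2 = 18, so the finish is 18 days.
W3 lies on that path, so at 14 days the path becomes 24 days.
That remains the longest chain; total 24 days.
Change in finish: 24 − 18 = +6 days.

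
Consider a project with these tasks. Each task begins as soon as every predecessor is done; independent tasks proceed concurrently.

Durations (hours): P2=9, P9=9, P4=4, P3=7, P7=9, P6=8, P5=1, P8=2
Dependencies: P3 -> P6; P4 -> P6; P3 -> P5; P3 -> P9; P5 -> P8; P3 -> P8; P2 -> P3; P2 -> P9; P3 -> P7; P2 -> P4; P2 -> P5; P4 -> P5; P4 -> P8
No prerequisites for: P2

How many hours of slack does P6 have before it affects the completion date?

1

Critical path: P2→P3→P7 = 9+7+9 = 25, so the finish is 25 hours.
The longest chain containing P6 totals 24 hours.
Float = 25 − 24 = 1.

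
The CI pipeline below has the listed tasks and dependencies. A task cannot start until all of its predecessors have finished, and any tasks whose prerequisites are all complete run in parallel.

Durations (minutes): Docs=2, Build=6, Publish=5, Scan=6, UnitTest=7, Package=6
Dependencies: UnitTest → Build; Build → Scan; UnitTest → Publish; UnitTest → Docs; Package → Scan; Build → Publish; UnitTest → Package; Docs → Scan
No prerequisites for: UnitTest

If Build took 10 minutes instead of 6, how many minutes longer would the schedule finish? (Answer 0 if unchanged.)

As given, the longest chain is UnitTest→Build→Scan = 7+6+6 = 19, so the finish is 19 minutes.
Build is on the critical path; changing it to 10 makes that path 23 minutes.
The critical path is still UnitTest→Build→Scan; finish is now 23 minutes.
Change in finish: 23 − 19 = +4 minutes.

4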